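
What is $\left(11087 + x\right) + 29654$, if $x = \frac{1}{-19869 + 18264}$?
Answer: $\frac{65389304}{1605} \approx 40741.0$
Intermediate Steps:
$x = - \frac{1}{1605}$ ($x = \frac{1}{-1605} = - \frac{1}{1605} \approx -0.00062305$)
$\left(11087 + x\right) + 29654 = \left(11087 - \frac{1}{1605}\right) + 29654 = \frac{17794634}{1605} + 29654 = \frac{65389304}{1605}$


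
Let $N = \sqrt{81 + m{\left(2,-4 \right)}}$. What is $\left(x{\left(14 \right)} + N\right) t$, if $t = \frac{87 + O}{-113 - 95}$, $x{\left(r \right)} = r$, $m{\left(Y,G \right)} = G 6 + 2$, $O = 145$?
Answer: $- \frac{203}{13} - \frac{29 \sqrt{59}}{26} \approx -24.183$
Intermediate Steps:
$m{\left(Y,G \right)} = 2 + 6 G$ ($m{\left(Y,G \right)} = 6 G + 2 = 2 + 6 G$)
$N = \sqrt{59}$ ($N = \sqrt{81 + \left(2 + 6 \left(-4\right)\right)} = \sqrt{81 + \left(2 - 24\right)} = \sqrt{81 - 22} = \sqrt{59} \approx 7.6811$)
$t = - \frac{29}{26}$ ($t = \frac{87 + 145}{-113 - 95} = \frac{232}{-208} = 232 \left(- \frac{1}{208}\right) = - \frac{29}{26} \approx -1.1154$)
$\left(x{\left(14 \right)} + N\right) t = \left(14 + \sqrt{59}\right) \left(- \frac{29}{26}\right) = - \frac{203}{13} - \frac{29 \sqrt{59}}{26}$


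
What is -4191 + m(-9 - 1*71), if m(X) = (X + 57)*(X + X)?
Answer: -511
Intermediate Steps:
m(X) = 2*X*(57 + X) (m(X) = (57 + X)*(2*X) = 2*X*(57 + X))
-4191 + m(-9 - 1*71) = -4191 + 2*(-9 - 1*71)*(57 + (-9 - 1*71)) = -4191 + 2*(-9 - 71)*(57 + (-9 - 71)) = -4191 + 2*(-80)*(57 - 80) = -4191 + 2*(-80)*(-23) = -4191 + 3680 = -511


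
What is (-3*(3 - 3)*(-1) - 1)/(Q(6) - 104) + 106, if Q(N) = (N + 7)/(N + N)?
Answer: 130922/1235 ≈ 106.01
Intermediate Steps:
Q(N) = (7 + N)/(2*N) (Q(N) = (7 + N)/((2*N)) = (7 + N)*(1/(2*N)) = (7 + N)/(2*N))
(-3*(3 - 3)*(-1) - 1)/(Q(6) - 104) + 106 = (-3*(3 - 3)*(-1) - 1)/((½)*(7 + 6)/6 - 104) + 106 = (-3*0*(-1) - 1)/((½)*(⅙)*13 - 104) + 106 = (0*(-1) - 1)/(13/12 - 104) + 106 = (0 - 1)/(-1235/12) + 106 = -12/1235*(-1) + 106 = 12/1235 + 106 = 130922/1235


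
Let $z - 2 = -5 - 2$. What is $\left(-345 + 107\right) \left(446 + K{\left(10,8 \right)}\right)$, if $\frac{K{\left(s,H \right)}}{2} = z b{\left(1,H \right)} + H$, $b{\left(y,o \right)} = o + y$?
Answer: $-88536$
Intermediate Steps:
$z = -5$ ($z = 2 - 7 = -5$)
$K{\left(s,H \right)} = -10 - 8 H$ ($K{\left(s,H \right)} = 2 \left(- 5 \left(H + 1\right) + H\right) = 2 \left(- 5 \left(1 + H\right) + H\right) = 2 \left(\left(-5 - 5 H\right) + H\right) = 2 \left(-5 - 4 H\right) = -10 - 8 H$)
$\left(-345 + 107\right) \left(446 + K{\left(10,8 \right)}\right) = \left(-345 + 107\right) \left(446 - 74\right) = - 238 \left(446 - 74\right) = \left(-238\right) 372 = -88536$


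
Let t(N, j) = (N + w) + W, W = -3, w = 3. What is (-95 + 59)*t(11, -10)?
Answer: -396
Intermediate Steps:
t(N, j) = N (t(N, j) = (N + 3) - 3 = (3 + N) - 3 = N)
(-95 + 59)*t(11, -10) = (-95 + 59)*11 = -36*11 = -396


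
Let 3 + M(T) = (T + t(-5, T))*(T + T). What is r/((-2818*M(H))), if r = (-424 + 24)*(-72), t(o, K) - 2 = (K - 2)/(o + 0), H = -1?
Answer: 72000/43679 ≈ 1.6484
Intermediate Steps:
t(o, K) = 2 + (-2 + K)/o (t(o, K) = 2 + (K - 2)/(o + 0) = 2 + (-2 + K)/o)
M(T) = -3 + 2*T*(12/5 + 4*T/5) (M(T) = -3 + (T + (-2 + T + 2*(-5))/(-5))*(T + T) = -3 + (T - (-2 + T - 10)/5)*(2*T) = -3 + (T - (-12 + T)/5)*(2*T) = -3 + (T + (12/5 - T/5))*(2*T) = -3 + (12/5 + 4*T/5)*(2*T) = -3 + 2*T*(12/5 + 4*T/5))
r = 28800 (r = -400*(-72) = 28800)
r/((-2818*M(H))) = 28800/((-2818*(-3 + (8/5)*(-1)² + (24/5)*(-1)))) = 28800/((-2818*(-3 + (8/5)*1 - 24/5))) = 28800/((-2818*(-3 + 8/5 - 24/5))) = 28800/((-2818*(-31/5))) = 28800/(87358/5) = 28800*(5/87358) = 72000/43679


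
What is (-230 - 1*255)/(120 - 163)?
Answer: 485/43 ≈ 11.279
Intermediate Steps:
(-230 - 1*255)/(120 - 163) = (-230 - 255)/(-43) = -485*(-1/43) = 485/43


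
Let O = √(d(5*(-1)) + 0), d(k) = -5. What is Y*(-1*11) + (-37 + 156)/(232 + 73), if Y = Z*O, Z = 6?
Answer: 119/305 - 66*I*√5 ≈ 0.39016 - 147.58*I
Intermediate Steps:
O = I*√5 (O = √(-5 + 0) = √(-5) = I*√5 ≈ 2.2361*I)
Y = 6*I*√5 (Y = 6*(I*√5) = 6*I*√5 ≈ 13.416*I)
Y*(-1*11) + (-37 + 156)/(232 + 73) = (6*I*√5)*(-1*11) + (-37 + 156)/(232 + 73) = (6*I*√5)*(-11) + 119/305 = -66*I*√5 + 119*(1/305) = -66*I*√5 + 119/305 = 119/305 - 66*I*√5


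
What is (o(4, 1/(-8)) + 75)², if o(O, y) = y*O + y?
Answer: 354025/64 ≈ 5531.6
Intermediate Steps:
o(O, y) = y + O*y (o(O, y) = O*y + y = y + O*y)
(o(4, 1/(-8)) + 75)² = ((1 + 4)/(-8) + 75)² = (-⅛*5 + 75)² = (-5/8 + 75)² = (595/8)² = 354025/64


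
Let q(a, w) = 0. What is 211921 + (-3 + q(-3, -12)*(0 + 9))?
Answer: 211918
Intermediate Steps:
211921 + (-3 + q(-3, -12)*(0 + 9)) = 211921 + (-3 + 0*(0 + 9)) = 211921 + (-3 + 0*9) = 211921 + (-3 + 0) = 211921 - 3 = 211918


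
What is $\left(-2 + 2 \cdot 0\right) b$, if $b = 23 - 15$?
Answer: $-16$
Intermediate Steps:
$b = 8$
$\left(-2 + 2 \cdot 0\right) b = \left(-2 + 2 \cdot 0\right) 8 = \left(-2 + 0\right) 8 = \left(-2\right) 8 = -16$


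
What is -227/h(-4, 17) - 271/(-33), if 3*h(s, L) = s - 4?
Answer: 24641/264 ≈ 93.337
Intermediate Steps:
h(s, L) = -4/3 + s/3 (h(s, L) = (s - 4)/3 = (-4 + s)/3 = -4/3 + s/3)
-227/h(-4, 17) - 271/(-33) = -227/(-4/3 + (1/3)*(-4)) - 271/(-33) = -227/(-4/3 - 4/3) - 271*(-1/33) = -227/(-8/3) + 271/33 = -227*(-3/8) + 271/33 = 681/8 + 271/33 = 24641/264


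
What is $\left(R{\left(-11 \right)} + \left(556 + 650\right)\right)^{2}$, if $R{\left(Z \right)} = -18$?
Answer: $1411344$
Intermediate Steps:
$\left(R{\left(-11 \right)} + \left(556 + 650\right)\right)^{2} = \left(-18 + \left(556 + 650\right)\right)^{2} = \left(-18 + 1206\right)^{2} = 1188^{2} = 1411344$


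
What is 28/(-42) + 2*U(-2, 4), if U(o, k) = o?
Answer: -14/3 ≈ -4.6667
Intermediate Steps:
28/(-42) + 2*U(-2, 4) = 28/(-42) + 2*(-2) = 28*(-1/42) - 4 = -⅔ - 4 = -14/3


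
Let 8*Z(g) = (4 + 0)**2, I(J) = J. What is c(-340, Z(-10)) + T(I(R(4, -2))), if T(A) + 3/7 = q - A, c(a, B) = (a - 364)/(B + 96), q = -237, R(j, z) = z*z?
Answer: -12182/49 ≈ -248.61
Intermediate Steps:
R(j, z) = z**2
Z(g) = 2 (Z(g) = (4 + 0)**2/8 = (1/8)*4**2 = (1/8)*16 = 2)
c(a, B) = (-364 + a)/(96 + B)
T(A) = -1662/7 - A (T(A) = -3/7 + (-237 - A) = -1662/7 - A)
c(-340, Z(-10)) + T(I(R(4, -2))) = (-364 - 340)/(96 + 2) + (-1662/7 - 1*(-2)**2) = -704/98 + (-1662/7 - 1*4) = (1/98)*(-704) + (-1662/7 - 4) = -352/49 - 1690/7 = -12182/49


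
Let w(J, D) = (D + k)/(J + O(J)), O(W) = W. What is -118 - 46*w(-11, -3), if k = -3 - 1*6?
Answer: -1574/11 ≈ -143.09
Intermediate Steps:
k = -9 (k = -3 - 6 = -9)
w(J, D) = (-9 + D)/(2*J) (w(J, D) = (D - 9)/(J + J) = (-9 + D)/((2*J)) = (-9 + D)*(1/(2*J)) = (-9 + D)/(2*J))
-118 - 46*w(-11, -3) = -118 - 23*(-9 - 3)/(-11) = -118 - 23*(-1)*(-12)/11 = -118 - 46*6/11 = -118 - 276/11 = -1574/11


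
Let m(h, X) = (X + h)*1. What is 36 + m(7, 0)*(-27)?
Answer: -153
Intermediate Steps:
m(h, X) = X + h
36 + m(7, 0)*(-27) = 36 + (0 + 7)*(-27) = 36 + 7*(-27) = 36 - 189 = -153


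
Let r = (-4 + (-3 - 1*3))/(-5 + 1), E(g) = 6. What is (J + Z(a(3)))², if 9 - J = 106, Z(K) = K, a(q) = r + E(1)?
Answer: 31329/4 ≈ 7832.3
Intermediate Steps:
r = 5/2 (r = (-4 + (-3 - 3))/(-4) = (-4 - 6)*(-¼) = -10*(-¼) = 5/2 ≈ 2.5000)
a(q) = 17/2 (a(q) = 5/2 + 6 = 17/2)
J = -97 (J = 9 - 1*106 = 9 - 106 = -97)
(J + Z(a(3)))² = (-97 + 17/2)² = (-177/2)² = 31329/4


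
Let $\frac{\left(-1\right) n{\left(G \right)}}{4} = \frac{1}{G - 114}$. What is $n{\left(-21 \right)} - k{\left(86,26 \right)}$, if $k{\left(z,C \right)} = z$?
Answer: $- \frac{11606}{135} \approx -85.97$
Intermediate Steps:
$n{\left(G \right)} = - \frac{4}{-114 + G}$ ($n{\left(G \right)} = - \frac{4}{G - 114} = - \frac{4}{-114 + G}$)
$n{\left(-21 \right)} - k{\left(86,26 \right)} = - \frac{4}{-114 - 21} - 86 = - \frac{4}{-135} - 86 = \left(-4\right) \left(- \frac{1}{135}\right) - 86 = \frac{4}{135} - 86 = - \frac{11606}{135}$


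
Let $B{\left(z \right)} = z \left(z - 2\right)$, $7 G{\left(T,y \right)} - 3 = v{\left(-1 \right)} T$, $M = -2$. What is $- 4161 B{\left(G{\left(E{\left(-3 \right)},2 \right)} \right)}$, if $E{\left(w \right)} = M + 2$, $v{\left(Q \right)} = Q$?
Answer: $\frac{137313}{49} \approx 2802.3$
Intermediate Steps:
$E{\left(w \right)} = 0$ ($E{\left(w \right)} = -2 + 2 = 0$)
$G{\left(T,y \right)} = \frac{3}{7} - \frac{T}{7}$ ($G{\left(T,y \right)} = \frac{3}{7} + \frac{\left(-1\right) T}{7} = \frac{3}{7} - \frac{T}{7}$)
$B{\left(z \right)} = z \left(-2 + z\right)$
$- 4161 B{\left(G{\left(E{\left(-3 \right)},2 \right)} \right)} = - 4161 \left(\frac{3}{7} - 0\right) \left(-2 + \left(\frac{3}{7} - 0\right)\right) = - 4161 \left(\frac{3}{7} + 0\right) \left(-2 + \left(\frac{3}{7} + 0\right)\right) = - 4161 \frac{3 \left(-2 + \frac{3}{7}\right)}{7} = - 4161 \cdot \frac{3}{7} \left(- \frac{11}{7}\right) = \left(-4161\right) \left(- \frac{33}{49}\right) = \frac{137313}{49}$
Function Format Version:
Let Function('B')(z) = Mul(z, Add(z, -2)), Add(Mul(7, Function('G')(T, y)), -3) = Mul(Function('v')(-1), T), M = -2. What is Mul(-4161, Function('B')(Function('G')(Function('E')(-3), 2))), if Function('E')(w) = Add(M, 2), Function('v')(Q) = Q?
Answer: Rational(137313, 49) ≈ 2802.3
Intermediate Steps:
Function('E')(w) = 0 (Function('E')(w) = Add(-2, 2) = 0)
Function('G')(T, y) = Add(Rational(3, 7), Mul(Rational(-1, 7), T)) (Function('G')(T, y) = Add(Rational(3, 7), Mul(Rational(1, 7), Mul(-1, T))) = Add(Rational(3, 7), Mul(Rational(-1, 7), T)))
Function('B')(z) = Mul(z, Add(-2, z))
Mul(-4161, Function('B')(Function('G')(Function('E')(-3), 2))) = Mul(-4161, Mul(Add(Rational(3, 7), Mul(Rational(-1, 7), 0)), Add(-2, Add(Rational(3, 7), Mul(Rational(-1, 7), 0))))) = Mul(-4161, Mul(Add(Rational(3, 7), 0), Add(-2, Add(Rational(3, 7), 0)))) = Mul(-4161, Mul(Rational(3, 7), Add(-2, Rational(3, 7)))) = Mul(-4161, Mul(Rational(3, 7), Rational(-11, 7))) = Mul(-4161, Rational(-33, 49)) = Rational(137313, 49)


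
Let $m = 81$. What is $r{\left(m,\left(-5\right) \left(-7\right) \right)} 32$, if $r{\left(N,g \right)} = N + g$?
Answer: $3712$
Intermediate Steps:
$r{\left(m,\left(-5\right) \left(-7\right) \right)} 32 = \left(81 - -35\right) 32 = \left(81 + 35\right) 32 = 116 \cdot 32 = 3712$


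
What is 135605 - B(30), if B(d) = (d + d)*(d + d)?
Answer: 132005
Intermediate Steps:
B(d) = 4*d**2 (B(d) = (2*d)*(2*d) = 4*d**2)
135605 - B(30) = 135605 - 4*30**2 = 135605 - 4*900 = 135605 - 1*3600 = 135605 - 3600 = 132005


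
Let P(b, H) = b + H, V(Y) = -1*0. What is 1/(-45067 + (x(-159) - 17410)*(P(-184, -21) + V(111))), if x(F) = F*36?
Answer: 1/4697403 ≈ 2.1288e-7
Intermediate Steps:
V(Y) = 0
x(F) = 36*F
P(b, H) = H + b
1/(-45067 + (x(-159) - 17410)*(P(-184, -21) + V(111))) = 1/(-45067 + (36*(-159) - 17410)*((-21 - 184) + 0)) = 1/(-45067 + (-5724 - 17410)*(-205 + 0)) = 1/(-45067 - 23134*(-205)) = 1/(-45067 + 4742470) = 1/4697403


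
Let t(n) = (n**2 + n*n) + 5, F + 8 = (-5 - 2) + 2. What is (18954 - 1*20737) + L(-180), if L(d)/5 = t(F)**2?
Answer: 586462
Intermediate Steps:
F = -13 (F = -8 + ((-5 - 2) + 2) = -8 + (-7 + 2) = -8 - 5 = -13)
t(n) = 5 + 2*n**2 (t(n) = (n**2 + n**2) + 5 = 2*n**2 + 5 = 5 + 2*n**2)
L(d) = 588245 (L(d) = 5*(5 + 2*(-13)**2)**2 = 5*(5 + 2*169)**2 = 5*(5 + 338)**2 = 5*343**2 = 5*117649 = 588245)
(18954 - 1*20737) + L(-180) = (18954 - 1*20737) + 588245 = (18954 - 20737) + 588245 = -1783 + 588245 = 586462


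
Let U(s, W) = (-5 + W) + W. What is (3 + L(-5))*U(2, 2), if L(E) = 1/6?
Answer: -19/6 ≈ -3.1667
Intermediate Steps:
U(s, W) = -5 + 2*W
L(E) = 1/6
(3 + L(-5))*U(2, 2) = (3 + 1/6)*(-5 + 2*2) = 19*(-5 + 4)/6 = (19/6)*(-1) = -19/6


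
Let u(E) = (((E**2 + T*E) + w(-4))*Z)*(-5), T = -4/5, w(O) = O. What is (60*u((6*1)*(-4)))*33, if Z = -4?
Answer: 23411520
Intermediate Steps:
T = -4/5 (T = -4*1/5 = -4/5 ≈ -0.80000)
u(E) = -80 - 16*E + 20*E**2 (u(E) = (((E**2 - 4*E/5) - 4)*(-4))*(-5) = ((-4 + E**2 - 4*E/5)*(-4))*(-5) = (16 - 4*E**2 + 16*E/5)*(-5) = -80 - 16*E + 20*E**2)
(60*u((6*1)*(-4)))*33 = (60*(-80 - 16*6*1*(-4) + 20*((6*1)*(-4))**2))*33 = (60*(-80 - 96*(-4) + 20*(6*(-4))**2))*33 = (60*(-80 - 16*(-24) + 20*(-24)**2))*33 = (60*(-80 + 384 + 20*576))*33 = (60*(-80 + 384 + 11520))*33 = (60*11824)*33 = 709440*33 = 23411520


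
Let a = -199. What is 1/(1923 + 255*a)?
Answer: -1/48822 ≈ -2.0483e-5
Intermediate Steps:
1/(1923 + 255*a) = 1/(1923 + 255*(-199)) = 1/(1923 - 50745) = 1/(-48822) = -1/48822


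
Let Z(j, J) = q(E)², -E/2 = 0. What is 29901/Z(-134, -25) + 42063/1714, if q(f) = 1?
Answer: 51292377/1714 ≈ 29926.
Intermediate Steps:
E = 0 (E = -2*0 = 0)
Z(j, J) = 1 (Z(j, J) = 1² = 1)
29901/Z(-134, -25) + 42063/1714 = 29901/1 + 42063/1714 = 29901*1 + 42063*(1/1714) = 29901 + 42063/1714 = 51292377/1714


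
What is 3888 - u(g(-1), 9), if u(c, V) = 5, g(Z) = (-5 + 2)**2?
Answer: 3883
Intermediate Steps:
g(Z) = 9 (g(Z) = (-3)**2 = 9)
3888 - u(g(-1), 9) = 3888 - 1*5 = 3888 - 5 = 3883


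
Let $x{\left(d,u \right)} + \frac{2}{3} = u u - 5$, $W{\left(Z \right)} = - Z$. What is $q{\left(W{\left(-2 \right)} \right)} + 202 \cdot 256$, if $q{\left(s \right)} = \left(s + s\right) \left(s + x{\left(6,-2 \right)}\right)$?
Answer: $\frac{155140}{3} \approx 51713.0$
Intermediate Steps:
$x{\left(d,u \right)} = - \frac{17}{3} + u^{2}$ ($x{\left(d,u \right)} = - \frac{2}{3} + \left(u u - 5\right) = - \frac{2}{3} + \left(u^{2} - 5\right) = - \frac{2}{3} + \left(-5 + u^{2}\right) = - \frac{17}{3} + u^{2}$)
$q{\left(s \right)} = 2 s \left(- \frac{5}{3} + s\right)$ ($q{\left(s \right)} = \left(s + s\right) \left(s - \left(\frac{17}{3} - \left(-2\right)^{2}\right)\right) = 2 s \left(s + \left(- \frac{17}{3} + 4\right)\right) = 2 s \left(s - \frac{5}{3}\right) = 2 s \left(- \frac{5}{3} + s\right)$)
$q{\left(W{\left(-2 \right)} \right)} + 202 \cdot 256 = \frac{2 \left(\left(-1\right) \left(-2\right)\right) \left(-5 + 3 \left(\left(-1\right) \left(-2\right)\right)\right)}{3} + 202 \cdot 256 = \frac{2}{3} \cdot 2 \left(-5 + 3 \cdot 2\right) + 51712 = \frac{2}{3} \cdot 2 \left(-5 + 6\right) + 51712 = \frac{2}{3} \cdot 2 \cdot 1 + 51712 = \frac{4}{3} + 51712 = \frac{155140}{3}$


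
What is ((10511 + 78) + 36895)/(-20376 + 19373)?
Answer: -47484/1003 ≈ -47.342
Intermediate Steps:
((10511 + 78) + 36895)/(-20376 + 19373) = (10589 + 36895)/(-1003) = 47484*(-1/1003) = -47484/1003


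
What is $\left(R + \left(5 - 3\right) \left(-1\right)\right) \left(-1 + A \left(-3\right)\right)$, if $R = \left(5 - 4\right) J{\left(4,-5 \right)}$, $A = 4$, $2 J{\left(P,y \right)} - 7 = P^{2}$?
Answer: $- \frac{247}{2} \approx -123.5$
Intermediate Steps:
$J{\left(P,y \right)} = \frac{7}{2} + \frac{P^{2}}{2}$
$R = \frac{23}{2}$ ($R = \left(5 - 4\right) \left(\frac{7}{2} + \frac{4^{2}}{2}\right) = 1 \left(\frac{7}{2} + \frac{1}{2} \cdot 16\right) = 1 \left(\frac{7}{2} + 8\right) = 1 \cdot \frac{23}{2} = \frac{23}{2} \approx 11.5$)
$\left(R + \left(5 - 3\right) \left(-1\right)\right) \left(-1 + A \left(-3\right)\right) = \left(\frac{23}{2} + \left(5 - 3\right) \left(-1\right)\right) \left(-1 + 4 \left(-3\right)\right) = \left(\frac{23}{2} + 2 \left(-1\right)\right) \left(-1 - 12\right) = \left(\frac{23}{2} - 2\right) \left(-13\right) = \frac{19}{2} \left(-13\right) = - \frac{247}{2}$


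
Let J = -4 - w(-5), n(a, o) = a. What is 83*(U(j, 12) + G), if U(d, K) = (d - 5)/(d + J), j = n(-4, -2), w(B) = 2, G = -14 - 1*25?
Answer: -31623/10 ≈ -3162.3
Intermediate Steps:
G = -39 (G = -14 - 25 = -39)
J = -6 (J = -4 - 1*2 = -4 - 2 = -6)
j = -4
U(d, K) = (-5 + d)/(-6 + d) (U(d, K) = (d - 5)/(d - 6) = (-5 + d)/(-6 + d))
83*(U(j, 12) + G) = 83*((-5 - 4)/(-6 - 4) - 39) = 83*(-9/(-10) - 39) = 83*(-1/10*(-9) - 39) = 83*(9/10 - 39) = 83*(-381/10) = -31623/10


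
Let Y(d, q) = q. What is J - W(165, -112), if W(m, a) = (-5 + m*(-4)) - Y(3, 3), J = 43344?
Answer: 44012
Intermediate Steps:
W(m, a) = -8 - 4*m (W(m, a) = (-5 + m*(-4)) - 1*3 = (-5 - 4*m) - 3 = -8 - 4*m)
J - W(165, -112) = 43344 - (-8 - 4*165) = 43344 - (-8 - 660) = 43344 - 1*(-668) = 43344 + 668 = 44012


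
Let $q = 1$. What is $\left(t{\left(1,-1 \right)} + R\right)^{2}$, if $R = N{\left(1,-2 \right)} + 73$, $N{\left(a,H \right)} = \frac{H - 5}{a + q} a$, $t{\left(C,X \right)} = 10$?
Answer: $\frac{25281}{4} \approx 6320.3$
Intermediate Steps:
$N{\left(a,H \right)} = \frac{a \left(-5 + H\right)}{1 + a}$ ($N{\left(a,H \right)} = \frac{H - 5}{a + 1} a = \frac{-5 + H}{1 + a} a = \frac{a \left(-5 + H\right)}{1 + a}$)
$R = \frac{139}{2}$ ($R = 1 \frac{1}{1 + 1} \left(-5 - 2\right) + 73 = 1 \cdot \frac{1}{2} \left(-7\right) + 73 = - \frac{7}{2} + 73 = \frac{139}{2} \approx 69.5$)
$\left(t{\left(1,-1 \right)} + R\right)^{2} = \left(10 + \frac{139}{2}\right)^{2} = \left(\frac{159}{2}\right)^{2} = \frac{25281}{4}$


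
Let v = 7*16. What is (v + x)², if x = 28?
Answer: 19600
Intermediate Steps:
v = 112
(v + x)² = (112 + 28)² = 140² = 19600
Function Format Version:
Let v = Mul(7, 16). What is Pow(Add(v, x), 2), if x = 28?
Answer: 19600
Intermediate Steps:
v = 112
Pow(Add(v, x), 2) = Pow(Add(112, 28), 2) = Pow(140, 2) = 19600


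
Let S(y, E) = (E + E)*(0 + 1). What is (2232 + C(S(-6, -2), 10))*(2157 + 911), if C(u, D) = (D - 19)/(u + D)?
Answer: 6843174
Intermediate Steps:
S(y, E) = 2*E (S(y, E) = (2*E)*1 = 2*E)
C(u, D) = (-19 + D)/(D + u)
(2232 + C(S(-6, -2), 10))*(2157 + 911) = (2232 + (-19 + 10)/(10 + 2*(-2)))*(2157 + 911) = (2232 - 9/(10 - 4))*3068 = (2232 - 9/6)*3068 = (2232 + (⅙)*(-9))*3068 = (2232 - 3/2)*3068 = (4461/2)*3068 = 6843174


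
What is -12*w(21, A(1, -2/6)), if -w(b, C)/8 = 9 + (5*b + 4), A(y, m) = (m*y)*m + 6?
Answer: 11328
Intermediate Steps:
A(y, m) = 6 + y*m² (A(y, m) = y*m² + 6 = 6 + y*m²)
w(b, C) = -104 - 40*b (w(b, C) = -8*(9 + (5*b + 4)) = -8*(9 + (4 + 5*b)) = -8*(13 + 5*b) = -104 - 40*b)
-12*w(21, A(1, -2/6)) = -12*(-104 - 40*21) = -12*(-104 - 840) = -12*(-944) = 11328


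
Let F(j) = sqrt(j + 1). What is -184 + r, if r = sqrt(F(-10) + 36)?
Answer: -184 + sqrt(36 + 3*I) ≈ -177.99 + 0.24978*I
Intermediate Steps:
F(j) = sqrt(1 + j)
r = sqrt(36 + 3*I) (r = sqrt(sqrt(1 - 10) + 36) = sqrt(sqrt(-9) + 36) = sqrt(3*I + 36) = sqrt(36 + 3*I) ≈ 6.0052 + 0.24978*I)
-184 + r = -184 + sqrt(36 + 3*I)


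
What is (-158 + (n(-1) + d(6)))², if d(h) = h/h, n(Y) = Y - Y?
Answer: 24649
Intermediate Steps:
n(Y) = 0
d(h) = 1
(-158 + (n(-1) + d(6)))² = (-158 + (0 + 1))² = (-158 + 1)² = (-157)² = 24649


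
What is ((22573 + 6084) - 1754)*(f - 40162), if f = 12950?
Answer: -732084436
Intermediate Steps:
((22573 + 6084) - 1754)*(f - 40162) = ((22573 + 6084) - 1754)*(12950 - 40162) = (28657 - 1754)*(-27212) = 26903*(-27212) = -732084436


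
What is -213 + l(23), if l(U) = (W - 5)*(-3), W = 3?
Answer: -207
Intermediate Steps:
l(U) = 6 (l(U) = (3 - 5)*(-3) = -2*(-3) = 6)
-213 + l(23) = -213 + 6 = -207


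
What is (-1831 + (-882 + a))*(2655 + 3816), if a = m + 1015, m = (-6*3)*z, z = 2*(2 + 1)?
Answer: -11686626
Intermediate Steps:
z = 6 (z = 2*3 = 6)
m = -108 (m = -6*3*6 = -18*6 = -108)
a = 907 (a = -108 + 1015 = 907)
(-1831 + (-882 + a))*(2655 + 3816) = (-1831 + (-882 + 907))*(2655 + 3816) = (-1831 + 25)*6471 = -1806*6471 = -11686626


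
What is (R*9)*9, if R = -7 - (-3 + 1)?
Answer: -405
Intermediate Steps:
R = -5 (R = -7 - 1*(-2) = -7 + 2 = -5)
(R*9)*9 = -5*9*9 = -45*9 = -405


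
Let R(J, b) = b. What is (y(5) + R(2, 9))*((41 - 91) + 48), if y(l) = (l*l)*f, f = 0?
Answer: -18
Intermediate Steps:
y(l) = 0 (y(l) = (l*l)*0 = l**2*0 = 0)
(y(5) + R(2, 9))*((41 - 91) + 48) = (0 + 9)*((41 - 91) + 48) = 9*(-50 + 48) = 9*(-2) = -18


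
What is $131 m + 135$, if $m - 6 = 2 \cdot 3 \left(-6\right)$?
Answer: $-3795$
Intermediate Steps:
$m = -30$ ($m = 6 + 2 \cdot 3 \left(-6\right) = 6 + 2 \left(-18\right) = 6 - 36 = -30$)
$131 m + 135 = 131 \left(-30\right) + 135 = -3930 + 135 = -3795$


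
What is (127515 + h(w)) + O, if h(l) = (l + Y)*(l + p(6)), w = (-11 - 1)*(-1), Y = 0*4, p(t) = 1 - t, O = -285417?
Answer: -157818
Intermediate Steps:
Y = 0
w = 12 (w = -12*(-1) = 12)
h(l) = l*(-5 + l) (h(l) = (l + 0)*(l + (1 - 1*6)) = l*(l + (1 - 6)) = l*(l - 5) = l*(-5 + l))
(127515 + h(w)) + O = (127515 + 12*(-5 + 12)) - 285417 = (127515 + 12*7) - 285417 = (127515 + 84) - 285417 = 127599 - 285417 = -157818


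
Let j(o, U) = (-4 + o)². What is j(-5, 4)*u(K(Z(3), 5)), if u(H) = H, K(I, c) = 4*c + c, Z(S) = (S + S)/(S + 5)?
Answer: 2025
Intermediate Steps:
Z(S) = 2*S/(5 + S) (Z(S) = (2*S)/(5 + S) = 2*S/(5 + S))
K(I, c) = 5*c
j(-5, 4)*u(K(Z(3), 5)) = (-4 - 5)²*(5*5) = (-9)²*25 = 81*25 = 2025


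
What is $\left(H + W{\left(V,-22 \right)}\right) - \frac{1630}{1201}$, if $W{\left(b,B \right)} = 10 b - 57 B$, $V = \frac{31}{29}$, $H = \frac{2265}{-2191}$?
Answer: $\frac{96326440061}{76310339} \approx 1262.3$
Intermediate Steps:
$H = - \frac{2265}{2191}$ ($H = 2265 \left(- \frac{1}{2191}\right) = - \frac{2265}{2191} \approx -1.0338$)
$V = \frac{31}{29}$ ($V = 31 \cdot \frac{1}{29} = \frac{31}{29} \approx 1.069$)
$W{\left(b,B \right)} = - 57 B + 10 b$
$\left(H + W{\left(V,-22 \right)}\right) - \frac{1630}{1201} = \left(- \frac{2265}{2191} + \left(\left(-57\right) \left(-22\right) + 10 \cdot \frac{31}{29}\right)\right) - \frac{1630}{1201} = \left(- \frac{2265}{2191} + \left(1254 + \frac{310}{29}\right)\right) - \frac{1630}{1201} = \left(- \frac{2265}{2191} + \frac{36676}{29}\right) - \frac{1630}{1201} = \frac{80291431}{63539} - \frac{1630}{1201} = \frac{96326440061}{76310339}$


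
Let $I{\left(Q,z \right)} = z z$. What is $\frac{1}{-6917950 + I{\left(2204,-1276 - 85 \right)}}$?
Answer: $- \frac{1}{5065629} \approx -1.9741 \cdot 10^{-7}$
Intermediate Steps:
$I{\left(Q,z \right)} = z^{2}$
$\frac{1}{-6917950 + I{\left(2204,-1276 - 85 \right)}} = \frac{1}{-6917950 + \left(-1276 - 85\right)^{2}} = \frac{1}{-6917950 + \left(-1361\right)^{2}} = \frac{1}{-6917950 + 1852321} = \frac{1}{-5065629} = - \frac{1}{5065629}$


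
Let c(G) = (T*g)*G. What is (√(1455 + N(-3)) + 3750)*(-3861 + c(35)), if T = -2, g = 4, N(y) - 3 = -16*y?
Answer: -15528750 - 4141*√1506 ≈ -1.5689e+7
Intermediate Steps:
N(y) = 3 - 16*y
c(G) = -8*G (c(G) = (-2*4)*G = -8*G)
(√(1455 + N(-3)) + 3750)*(-3861 + c(35)) = (√(1455 + (3 - 16*(-3))) + 3750)*(-3861 - 8*35) = (√(1455 + (3 + 48)) + 3750)*(-3861 - 280) = (√(1455 + 51) + 3750)*(-4141) = (√1506 + 3750)*(-4141) = (3750 + √1506)*(-4141) = -15528750 - 4141*√1506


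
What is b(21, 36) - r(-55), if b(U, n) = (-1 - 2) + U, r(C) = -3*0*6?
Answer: 18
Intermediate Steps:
r(C) = 0 (r(C) = 0*6 = 0)
b(U, n) = -3 + U
b(21, 36) - r(-55) = (-3 + 21) - 1*0 = 18 + 0 = 18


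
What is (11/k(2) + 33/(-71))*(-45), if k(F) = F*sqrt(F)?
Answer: 1485/71 - 495*sqrt(2)/4 ≈ -154.09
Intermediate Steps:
k(F) = F**(3/2)
(11/k(2) + 33/(-71))*(-45) = (11/(2**(3/2)) + 33/(-71))*(-45) = (11/((2*sqrt(2))) + 33*(-1/71))*(-45) = (11*(sqrt(2)/4) - 33/71)*(-45) = (11*sqrt(2)/4 - 33/71)*(-45) = (-33/71 + 11*sqrt(2)/4)*(-45) = 1485/71 - 495*sqrt(2)/4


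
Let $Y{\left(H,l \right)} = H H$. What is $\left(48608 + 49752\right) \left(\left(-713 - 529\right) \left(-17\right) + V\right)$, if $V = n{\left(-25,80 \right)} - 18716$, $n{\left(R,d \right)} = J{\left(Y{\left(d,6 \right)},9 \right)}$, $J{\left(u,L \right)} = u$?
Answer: $865371280$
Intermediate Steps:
$Y{\left(H,l \right)} = H^{2}$
$n{\left(R,d \right)} = d^{2}$
$V = -12316$ ($V = 80^{2} - 18716 = 6400 - 18716 = -12316$)
$\left(48608 + 49752\right) \left(\left(-713 - 529\right) \left(-17\right) + V\right) = \left(48608 + 49752\right) \left(\left(-713 - 529\right) \left(-17\right) - 12316\right) = 98360 \left(\left(-713 - 529\right) \left(-17\right) - 12316\right) = 98360 \left(\left(-1242\right) \left(-17\right) - 12316\right) = 98360 \left(21114 - 12316\right) = 98360 \cdot 8798 = 865371280$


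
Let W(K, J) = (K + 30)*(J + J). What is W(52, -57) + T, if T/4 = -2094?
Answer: -17724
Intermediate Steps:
T = -8376 (T = 4*(-2094) = -8376)
W(K, J) = 2*J*(30 + K) (W(K, J) = (30 + K)*(2*J) = 2*J*(30 + K))
W(52, -57) + T = 2*(-57)*(30 + 52) - 8376 = 2*(-57)*82 - 8376 = -9348 - 8376 = -17724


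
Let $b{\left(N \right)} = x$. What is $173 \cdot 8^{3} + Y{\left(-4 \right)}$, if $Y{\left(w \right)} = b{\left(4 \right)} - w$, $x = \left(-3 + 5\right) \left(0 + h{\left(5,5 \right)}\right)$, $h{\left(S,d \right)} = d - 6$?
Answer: $88578$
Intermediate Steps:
$h{\left(S,d \right)} = -6 + d$ ($h{\left(S,d \right)} = d - 6 = -6 + d$)
$x = -2$ ($x = \left(-3 + 5\right) \left(0 + \left(-6 + 5\right)\right) = 2 \left(0 - 1\right) = 2 \left(-1\right) = -2$)
$b{\left(N \right)} = -2$
$Y{\left(w \right)} = -2 - w$
$173 \cdot 8^{3} + Y{\left(-4 \right)} = 173 \cdot 8^{3} - -2 = 173 \cdot 512 + \left(-2 + 4\right) = 88576 + 2 = 88578$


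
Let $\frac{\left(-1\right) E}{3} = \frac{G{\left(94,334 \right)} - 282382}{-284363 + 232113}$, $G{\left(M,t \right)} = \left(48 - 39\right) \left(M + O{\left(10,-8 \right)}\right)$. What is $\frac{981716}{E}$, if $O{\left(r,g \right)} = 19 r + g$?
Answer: $- \frac{25647330500}{419847} \approx -61087.0$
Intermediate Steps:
$O{\left(r,g \right)} = g + 19 r$
$G{\left(M,t \right)} = 1638 + 9 M$ ($G{\left(M,t \right)} = \left(48 - 39\right) \left(M + \left(-8 + 19 \cdot 10\right)\right) = 9 \left(M + \left(-8 + 190\right)\right) = 9 \left(M + 182\right) = 9 \left(182 + M\right) = 1638 + 9 M$)
$E = - \frac{419847}{26125}$ ($E = - 3 \frac{\left(1638 + 9 \cdot 94\right) - 282382}{-284363 + 232113} = - 3 \frac{\left(1638 + 846\right) - 282382}{-52250} = - 3 \left(2484 - 282382\right) \left(- \frac{1}{52250}\right) = - 3 \left(\left(-279898\right) \left(- \frac{1}{52250}\right)\right) = \left(-3\right) \frac{139949}{26125} = - \frac{419847}{26125} \approx -16.071$)
$\frac{981716}{E} = \frac{981716}{- \frac{419847}{26125}} = 981716 \left(- \frac{26125}{419847}\right) = - \frac{25647330500}{419847}$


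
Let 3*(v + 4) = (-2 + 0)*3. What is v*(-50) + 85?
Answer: 385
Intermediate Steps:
v = -6 (v = -4 + ((-2 + 0)*3)/3 = -4 + (-2*3)/3 = -4 + (⅓)*(-6) = -4 - 2 = -6)
v*(-50) + 85 = -6*(-50) + 85 = 300 + 85 = 385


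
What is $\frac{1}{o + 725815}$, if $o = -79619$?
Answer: $\frac{1}{646196} \approx 1.5475 \cdot 10^{-6}$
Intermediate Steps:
$\frac{1}{o + 725815} = \frac{1}{-79619 + 725815} = \frac{1}{646196}$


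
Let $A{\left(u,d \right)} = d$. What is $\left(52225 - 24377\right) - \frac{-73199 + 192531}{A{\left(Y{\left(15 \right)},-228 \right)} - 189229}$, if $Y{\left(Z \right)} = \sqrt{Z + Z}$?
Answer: $\frac{5276117868}{189457} \approx 27849.0$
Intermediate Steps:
$Y{\left(Z \right)} = \sqrt{2} \sqrt{Z}$ ($Y{\left(Z \right)} = \sqrt{2 Z} = \sqrt{2} \sqrt{Z}$)
$\left(52225 - 24377\right) - \frac{-73199 + 192531}{A{\left(Y{\left(15 \right)},-228 \right)} - 189229} = \left(52225 - 24377\right) - \frac{-73199 + 192531}{-228 - 189229} = \left(52225 - 24377\right) - \frac{119332}{-189457} = 27848 - 119332 \left(- \frac{1}{189457}\right) = 27848 - - \frac{119332}{189457} = 27848 + \frac{119332}{189457} = \frac{5276117868}{189457}$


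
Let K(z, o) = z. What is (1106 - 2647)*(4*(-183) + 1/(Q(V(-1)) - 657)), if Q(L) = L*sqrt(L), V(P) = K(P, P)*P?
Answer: 739977413/656 ≈ 1.1280e+6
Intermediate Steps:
V(P) = P**2 (V(P) = P*P = P**2)
Q(L) = L**(3/2)
(1106 - 2647)*(4*(-183) + 1/(Q(V(-1)) - 657)) = (1106 - 2647)*(4*(-183) + 1/(((-1)**2)**(3/2) - 657)) = -1541*(-732 + 1/(1**(3/2) - 657)) = -1541*(-732 + 1/(1 - 657)) = -1541*(-732 + 1/(-656)) = -1541*(-732 - 1/656) = -1541*(-480193/656) = 739977413/656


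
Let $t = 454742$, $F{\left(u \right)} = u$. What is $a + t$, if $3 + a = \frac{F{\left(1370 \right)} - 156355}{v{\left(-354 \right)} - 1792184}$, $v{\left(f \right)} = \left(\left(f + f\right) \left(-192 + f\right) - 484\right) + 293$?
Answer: $\frac{639275424358}{1405807} \approx 4.5474 \cdot 10^{5}$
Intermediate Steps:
$v{\left(f \right)} = -191 + 2 f \left(-192 + f\right)$ ($v{\left(f \right)} = \left(2 f \left(-192 + f\right) - 484\right) + 293 = \left(-484 + 2 f \left(-192 + f\right)\right) + 293 = -191 + 2 f \left(-192 + f\right)$)
$a = - \frac{4062436}{1405807}$ ($a = -3 + \frac{1370 - 156355}{\left(-191 - -135936 + 2 \left(-354\right)^{2}\right) - 1792184} = -3 - \frac{154985}{\left(-191 + 135936 + 2 \cdot 125316\right) - 1792184} = -3 - \frac{154985}{\left(-191 + 135936 + 250632\right) - 1792184} = -3 - \frac{154985}{386377 - 1792184} = -3 - \frac{154985}{-1405807} = -3 - - \frac{154985}{1405807} = -3 + \frac{154985}{1405807} = - \frac{4062436}{1405807} \approx -2.8898$)
$a + t = - \frac{4062436}{1405807} + 454742 = \frac{639275424358}{1405807}$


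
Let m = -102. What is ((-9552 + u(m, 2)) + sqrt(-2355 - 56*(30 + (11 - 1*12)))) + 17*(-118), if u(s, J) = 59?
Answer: -11499 + I*sqrt(3979) ≈ -11499.0 + 63.079*I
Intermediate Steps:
((-9552 + u(m, 2)) + sqrt(-2355 - 56*(30 + (11 - 1*12)))) + 17*(-118) = ((-9552 + 59) + sqrt(-2355 - 56*(30 + (11 - 1*12)))) + 17*(-118) = (-9493 + sqrt(-2355 - 56*(30 + (11 - 12)))) - 2006 = (-9493 + sqrt(-2355 - 56*(30 - 1))) - 2006 = (-9493 + sqrt(-2355 - 56*29)) - 2006 = (-9493 + sqrt(-2355 - 1624)) - 2006 = (-9493 + sqrt(-3979)) - 2006 = (-9493 + I*sqrt(3979)) - 2006 = -11499 + I*sqrt(3979)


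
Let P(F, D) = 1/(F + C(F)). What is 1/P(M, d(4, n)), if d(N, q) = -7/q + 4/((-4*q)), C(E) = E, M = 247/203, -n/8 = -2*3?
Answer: 494/203 ≈ 2.4335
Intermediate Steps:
n = 48 (n = -(-16)*3 = -8*(-6) = 48)
M = 247/203 (M = 247*(1/203) = 247/203 ≈ 1.2167)
d(N, q) = -8/q (d(N, q) = -7/q + 4*(-1/(4*q)) = -7/q - 1/q = -8/q)
P(F, D) = 1/(2*F) (P(F, D) = 1/(F + F) = 1/(2*F))
1/P(M, d(4, n)) = 1/(1/(2*(247/203))) = 1/((½)*(203/247)) = 1/(203/494) = 494/203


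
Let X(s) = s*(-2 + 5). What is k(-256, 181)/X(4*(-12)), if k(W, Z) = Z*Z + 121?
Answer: -16441/72 ≈ -228.35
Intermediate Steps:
k(W, Z) = 121 + Z² (k(W, Z) = Z² + 121 = 121 + Z²)
X(s) = 3*s (X(s) = s*3 = 3*s)
k(-256, 181)/X(4*(-12)) = (121 + 181²)/((3*(4*(-12)))) = (121 + 32761)/((3*(-48))) = 32882/(-144) = 32882*(-1/144) = -16441/72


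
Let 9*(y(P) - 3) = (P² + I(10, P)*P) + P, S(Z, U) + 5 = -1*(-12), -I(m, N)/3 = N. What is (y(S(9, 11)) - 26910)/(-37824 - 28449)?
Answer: 242254/596457 ≈ 0.40616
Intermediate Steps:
I(m, N) = -3*N
S(Z, U) = 7 (S(Z, U) = -5 - 1*(-12) = -5 + 12 = 7)
y(P) = 3 - 2*P²/9 + P/9 (y(P) = 3 + ((P² + (-3*P)*P) + P)/9 = 3 + ((P² - 3*P²) + P)/9 = 3 + (-2*P² + P)/9 = 3 + (P - 2*P²)/9 = 3 + (-2*P²/9 + P/9) = 3 - 2*P²/9 + P/9)
(y(S(9, 11)) - 26910)/(-37824 - 28449) = ((3 - 2/9*7² + (⅑)*7) - 26910)/(-37824 - 28449) = ((3 - 2/9*49 + 7/9) - 26910)/(-66273) = ((3 - 98/9 + 7/9) - 26910)*(-1/66273) = (-64/9 - 26910)*(-1/66273) = -242254/9*(-1/66273) = 242254/596457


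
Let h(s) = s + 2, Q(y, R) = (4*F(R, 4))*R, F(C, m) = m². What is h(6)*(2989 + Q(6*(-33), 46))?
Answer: 47464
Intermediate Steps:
Q(y, R) = 64*R (Q(y, R) = (4*4²)*R = (4*16)*R = 64*R)
h(s) = 2 + s
h(6)*(2989 + Q(6*(-33), 46)) = (2 + 6)*(2989 + 64*46) = 8*(2989 + 2944) = 8*5933 = 47464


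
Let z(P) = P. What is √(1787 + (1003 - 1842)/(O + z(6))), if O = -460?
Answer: √368710198/454 ≈ 42.295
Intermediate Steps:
√(1787 + (1003 - 1842)/(O + z(6))) = √(1787 + (1003 - 1842)/(-460 + 6)) = √(1787 - 839/(-454)) = √(1787 - 839*(-1/454)) = √(1787 + 839/454) = √(812137/454) = √368710198/454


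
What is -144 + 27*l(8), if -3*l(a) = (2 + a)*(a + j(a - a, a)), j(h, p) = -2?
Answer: -684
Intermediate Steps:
l(a) = -(-2 + a)*(2 + a)/3 (l(a) = -(2 + a)*(a - 2)/3 = -(2 + a)*(-2 + a)/3 = -(-2 + a)*(2 + a)/3)
-144 + 27*l(8) = -144 + 27*(4/3 - ⅓*8²) = -144 + 27*(4/3 - ⅓*64) = -144 + 27*(4/3 - 64/3) = -144 + 27*(-20) = -144 - 540 = -684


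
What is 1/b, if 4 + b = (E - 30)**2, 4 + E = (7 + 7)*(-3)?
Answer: 1/5772 ≈ 0.00017325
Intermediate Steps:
E = -46 (E = -4 + (7 + 7)*(-3) = -4 + 14*(-3) = -4 - 42 = -46)
b = 5772 (b = -4 + (-46 - 30)**2 = -4 + (-76)**2 = -4 + 5776 = 5772)
1/b = 1/5772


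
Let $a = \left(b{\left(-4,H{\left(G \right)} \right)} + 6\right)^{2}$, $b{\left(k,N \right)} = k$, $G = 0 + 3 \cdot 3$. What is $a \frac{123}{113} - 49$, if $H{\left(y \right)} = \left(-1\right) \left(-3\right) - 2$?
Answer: $- \frac{5045}{113} \approx -44.646$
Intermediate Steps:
$G = 9$ ($G = 0 + 9 = 9$)
$H{\left(y \right)} = 1$ ($H{\left(y \right)} = 3 - 2 = 1$)
$a = 4$ ($a = \left(-4 + 6\right)^{2} = 2^{2} = 4$)
$a \frac{123}{113} - 49 = 4 \cdot \frac{123}{113} - 49 = \frac{492}{113} - 49 = - \frac{5045}{113}$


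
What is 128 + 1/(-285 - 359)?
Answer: 82431/644 ≈ 128.00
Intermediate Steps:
128 + 1/(-285 - 359) = 128 + 1/(-644) = 128 - 1/644 = 82431/644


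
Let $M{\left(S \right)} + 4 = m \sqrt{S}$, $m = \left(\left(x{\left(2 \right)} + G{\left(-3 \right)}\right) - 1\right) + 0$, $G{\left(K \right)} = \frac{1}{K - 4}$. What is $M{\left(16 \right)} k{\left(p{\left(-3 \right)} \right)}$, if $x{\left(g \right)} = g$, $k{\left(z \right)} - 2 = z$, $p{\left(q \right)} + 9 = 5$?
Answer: $\frac{8}{7} \approx 1.1429$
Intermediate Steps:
$p{\left(q \right)} = -4$ ($p{\left(q \right)} = -9 + 5 = -4$)
$k{\left(z \right)} = 2 + z$
$G{\left(K \right)} = \frac{1}{-4 + K}$
$m = \frac{6}{7}$ ($m = \left(\left(2 + \frac{1}{-4 - 3}\right) - 1\right) + 0 = \left(\left(2 + \frac{1}{-7}\right) - 1\right) + 0 = \left(\left(2 - \frac{1}{7}\right) - 1\right) + 0 = \left(\frac{13}{7} - 1\right) + 0 = \frac{6}{7} + 0 = \frac{6}{7} \approx 0.85714$)
$M{\left(S \right)} = -4 + \frac{6 \sqrt{S}}{7}$
$M{\left(16 \right)} k{\left(p{\left(-3 \right)} \right)} = \left(-4 + \frac{6 \sqrt{16}}{7}\right) \left(2 - 4\right) = \left(-4 + \frac{6}{7} \cdot 4\right) \left(-2\right) = \left(-4 + \frac{24}{7}\right) \left(-2\right) = \left(- \frac{4}{7}\right) \left(-2\right) = \frac{8}{7}$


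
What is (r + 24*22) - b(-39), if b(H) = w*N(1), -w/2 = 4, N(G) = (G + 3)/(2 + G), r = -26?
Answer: 1538/3 ≈ 512.67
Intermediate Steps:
N(G) = (3 + G)/(2 + G)
w = -8 (w = -2*4 = -8)
b(H) = -32/3 (b(H) = -8*(3 + 1)/(2 + 1) = -8*4/3 = -32/3)
(r + 24*22) - b(-39) = (-26 + 24*22) - 1*(-32/3) = (-26 + 528) + 32/3 = 502 + 32/3 = 1538/3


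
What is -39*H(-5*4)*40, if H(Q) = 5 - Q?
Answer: -39000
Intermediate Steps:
-39*H(-5*4)*40 = -39*(5 - (-5)*4)*40 = -39*(5 - 1*(-20))*40 = -39*(5 + 20)*40 = -39*25*40 = -975*40 = -39000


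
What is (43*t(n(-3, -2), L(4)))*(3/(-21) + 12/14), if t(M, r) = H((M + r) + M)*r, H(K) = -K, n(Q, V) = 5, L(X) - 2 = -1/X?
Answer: -10105/16 ≈ -631.56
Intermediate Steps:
L(X) = 2 - 1/X
t(M, r) = r*(-r - 2*M) (t(M, r) = (-((M + r) + M))*r = (-(r + 2*M))*r = (-r - 2*M)*r = r*(-r - 2*M))
(43*t(n(-3, -2), L(4)))*(3/(-21) + 12/14) = (43*(-(2 - 1/4)*((2 - 1/4) + 2*5)))*(3/(-21) + 12/14) = (43*(-(2 - 1*1/4)*((2 - 1*1/4) + 10)))*(3*(-1/21) + 12*(1/14)) = (43*(-(2 - 1/4)*((2 - 1/4) + 10)))*(-1/7 + 6/7) = (43*(-1*7/4*(7/4 + 10)))*(5/7) = (43*(-1*7/4*47/4))*(5/7) = (43*(-329/16))*(5/7) = -14147/16*5/7 = -10105/16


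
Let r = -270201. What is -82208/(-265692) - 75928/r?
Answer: 168198992/284881921 ≈ 0.59042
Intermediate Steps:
-82208/(-265692) - 75928/r = -82208/(-265692) - 75928/(-270201) = -82208*(-1/265692) - 75928*(-1/270201) = 2936/9489 + 75928/270201 = 168198992/284881921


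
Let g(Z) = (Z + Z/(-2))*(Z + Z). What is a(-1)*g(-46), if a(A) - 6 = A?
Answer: 10580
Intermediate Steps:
a(A) = 6 + A
g(Z) = Z² (g(Z) = (Z + Z*(-½))*(2*Z) = (Z - Z/2)*(2*Z) = (Z/2)*(2*Z) = Z²)
a(-1)*g(-46) = (6 - 1)*(-46)² = 5*2116 = 10580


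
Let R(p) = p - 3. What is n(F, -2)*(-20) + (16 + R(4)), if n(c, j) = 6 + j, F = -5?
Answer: -63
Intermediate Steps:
R(p) = -3 + p
n(F, -2)*(-20) + (16 + R(4)) = (6 - 2)*(-20) + (16 + (-3 + 4)) = 4*(-20) + (16 + 1) = -80 + 17 = -63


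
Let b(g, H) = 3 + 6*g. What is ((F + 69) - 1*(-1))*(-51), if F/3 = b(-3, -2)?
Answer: -1275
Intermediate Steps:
F = -45 (F = 3*(3 + 6*(-3)) = 3*(3 - 18) = 3*(-15) = -45)
((F + 69) - 1*(-1))*(-51) = ((-45 + 69) - 1*(-1))*(-51) = (24 + 1)*(-51) = 25*(-51) = -1275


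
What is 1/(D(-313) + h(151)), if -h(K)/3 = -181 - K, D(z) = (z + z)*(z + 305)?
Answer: 1/6004 ≈ 0.00016656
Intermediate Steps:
D(z) = 2*z*(305 + z) (D(z) = (2*z)*(305 + z) = 2*z*(305 + z))
h(K) = 543 + 3*K (h(K) = -3*(-181 - K) = 543 + 3*K)
1/(D(-313) + h(151)) = 1/(2*(-313)*(305 - 313) + (543 + 3*151)) = 1/(2*(-313)*(-8) + (543 + 453)) = 1/(5008 + 996) = 1/6004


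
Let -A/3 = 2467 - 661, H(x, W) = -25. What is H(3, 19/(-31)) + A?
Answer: -5443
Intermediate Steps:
A = -5418 (A = -3*(2467 - 661) = -3*1806 = -5418)
H(3, 19/(-31)) + A = -25 - 5418 = -5443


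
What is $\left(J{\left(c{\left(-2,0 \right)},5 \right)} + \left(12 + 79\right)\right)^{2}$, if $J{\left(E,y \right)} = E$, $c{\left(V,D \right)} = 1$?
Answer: $8464$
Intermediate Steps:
$\left(J{\left(c{\left(-2,0 \right)},5 \right)} + \left(12 + 79\right)\right)^{2} = \left(1 + \left(12 + 79\right)\right)^{2} = \left(1 + 91\right)^{2} = 92^{2} = 8464$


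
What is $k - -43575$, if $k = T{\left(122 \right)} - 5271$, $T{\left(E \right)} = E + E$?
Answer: $38548$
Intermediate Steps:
$T{\left(E \right)} = 2 E$
$k = -5027$ ($k = 2 \cdot 122 - 5271 = 244 - 5271 = -5027$)
$k - -43575 = -5027 - -43575 = -5027 + 43575 = 38548$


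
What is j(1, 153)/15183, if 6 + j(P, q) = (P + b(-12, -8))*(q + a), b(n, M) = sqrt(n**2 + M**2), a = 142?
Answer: 289/15183 + 1180*sqrt(13)/15183 ≈ 0.29925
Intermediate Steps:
b(n, M) = sqrt(M**2 + n**2)
j(P, q) = -6 + (142 + q)*(P + 4*sqrt(13)) (j(P, q) = -6 + (P + sqrt((-8)**2 + (-12)**2))*(q + 142) = -6 + (P + sqrt(64 + 144))*(142 + q) = -6 + (P + sqrt(208))*(142 + q) = -6 + (P + 4*sqrt(13))*(142 + q) = -6 + (142 + q)*(P + 4*sqrt(13)))
j(1, 153)/15183 = (-6 + 142*1 + 568*sqrt(13) + 1*153 + 4*153*sqrt(13))/15183 = (-6 + 142 + 568*sqrt(13) + 153 + 612*sqrt(13))*(1/15183) = (289 + 1180*sqrt(13))*(1/15183) = 289/15183 + 1180*sqrt(13)/15183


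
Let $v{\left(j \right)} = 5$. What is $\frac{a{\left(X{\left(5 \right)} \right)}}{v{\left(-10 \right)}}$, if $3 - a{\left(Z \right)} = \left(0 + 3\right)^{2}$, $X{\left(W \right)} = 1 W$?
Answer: $- \frac{6}{5} \approx -1.2$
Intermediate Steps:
$X{\left(W \right)} = W$
$a{\left(Z \right)} = -6$ ($a{\left(Z \right)} = 3 - \left(0 + 3\right)^{2} = 3 - 3^{2} = 3 - 9 = -6$)
$\frac{a{\left(X{\left(5 \right)} \right)}}{v{\left(-10 \right)}} = - \frac{6}{5}$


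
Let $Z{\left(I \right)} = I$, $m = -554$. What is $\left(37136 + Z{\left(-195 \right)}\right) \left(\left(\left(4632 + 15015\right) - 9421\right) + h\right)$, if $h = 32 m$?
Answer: $-277131382$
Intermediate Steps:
$h = -17728$ ($h = 32 \left(-554\right) = -17728$)
$\left(37136 + Z{\left(-195 \right)}\right) \left(\left(\left(4632 + 15015\right) - 9421\right) + h\right) = \left(37136 - 195\right) \left(\left(\left(4632 + 15015\right) - 9421\right) - 17728\right) = 36941 \left(\left(19647 - 9421\right) - 17728\right) = 36941 \left(10226 - 17728\right) = 36941 \left(-7502\right) = -277131382$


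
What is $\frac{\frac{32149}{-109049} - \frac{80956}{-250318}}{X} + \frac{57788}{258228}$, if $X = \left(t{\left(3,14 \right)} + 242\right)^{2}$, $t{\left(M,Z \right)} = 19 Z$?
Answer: $\frac{50884918626804762095}{227381190902666603568} \approx 0.22379$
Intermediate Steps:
$X = 258064$ ($X = \left(19 \cdot 14 + 242\right)^{2} = \left(266 + 242\right)^{2} = 508^{2} = 258064$)
$\frac{\frac{32149}{-109049} - \frac{80956}{-250318}}{X} + \frac{57788}{258228} = \frac{\frac{32149}{-109049} - \frac{80956}{-250318}}{258064} + \frac{57788}{258228} = \left(32149 \left(- \frac{1}{109049}\right) - - \frac{40478}{125159}\right) \frac{1}{258064} + 57788 \cdot \frac{1}{258228} = \left(- \frac{32149}{109049} + \frac{40478}{125159}\right) \frac{1}{258064} + \frac{14447}{64557} = \frac{390348731}{13648463791} \cdot \frac{1}{258064} + \frac{14447}{64557} = \frac{390348731}{3522177159760624} + \frac{14447}{64557} = \frac{50884918626804762095}{227381190902666603568}$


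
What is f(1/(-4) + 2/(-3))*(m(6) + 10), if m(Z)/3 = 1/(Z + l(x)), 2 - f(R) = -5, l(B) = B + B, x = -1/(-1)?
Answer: 581/8 ≈ 72.625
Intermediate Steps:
x = 1 (x = -1*(-1) = 1)
l(B) = 2*B
f(R) = 7 (f(R) = 2 - 1*(-5) = 2 + 5 = 7)
m(Z) = 3/(2 + Z) (m(Z) = 3/(Z + 2*1) = 3/(Z + 2) = 3/(2 + Z))
f(1/(-4) + 2/(-3))*(m(6) + 10) = 7*(3/(2 + 6) + 10) = 7*(3/8 + 10) = 7*(83/8) = 581/8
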